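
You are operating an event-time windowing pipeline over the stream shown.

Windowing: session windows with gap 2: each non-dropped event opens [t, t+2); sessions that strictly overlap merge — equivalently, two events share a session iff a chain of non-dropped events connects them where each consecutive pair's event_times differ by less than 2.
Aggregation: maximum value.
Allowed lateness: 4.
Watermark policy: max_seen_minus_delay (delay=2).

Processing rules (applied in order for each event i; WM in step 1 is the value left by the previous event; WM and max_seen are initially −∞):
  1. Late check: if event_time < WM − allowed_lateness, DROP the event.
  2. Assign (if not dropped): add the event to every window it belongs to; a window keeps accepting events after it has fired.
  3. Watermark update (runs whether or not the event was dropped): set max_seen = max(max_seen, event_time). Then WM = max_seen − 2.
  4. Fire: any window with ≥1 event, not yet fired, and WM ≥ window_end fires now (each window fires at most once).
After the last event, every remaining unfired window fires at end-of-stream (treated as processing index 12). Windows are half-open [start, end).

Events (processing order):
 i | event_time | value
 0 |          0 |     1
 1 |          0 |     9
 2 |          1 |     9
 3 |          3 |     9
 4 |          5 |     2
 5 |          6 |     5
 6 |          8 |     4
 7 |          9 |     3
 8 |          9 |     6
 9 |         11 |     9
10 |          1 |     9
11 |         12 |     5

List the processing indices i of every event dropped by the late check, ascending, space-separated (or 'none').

10

i=0 t=0 v=1: → [0,2); WM=-2
i=1 t=0 v=9: → [0,2); WM=-2
i=2 t=1 v=9: → [0,3); WM=-1
i=3 t=3 v=9: → [3,5); WM=1
i=4 t=5 v=2: → [5,7); WM=3
i=5 t=6 v=5: → [5,8); WM=4
i=6 t=8 v=4: → [8,10); WM=6
i=7 t=9 v=3: → [8,11); WM=7
i=8 t=9 v=6: → [8,11); WM=7
i=9 t=11 v=9: → [11,13); WM=9
i=10 t=1 v=9: DROP (t<9-4); WM=9
i=11 t=12 v=5: → [11,14); WM=10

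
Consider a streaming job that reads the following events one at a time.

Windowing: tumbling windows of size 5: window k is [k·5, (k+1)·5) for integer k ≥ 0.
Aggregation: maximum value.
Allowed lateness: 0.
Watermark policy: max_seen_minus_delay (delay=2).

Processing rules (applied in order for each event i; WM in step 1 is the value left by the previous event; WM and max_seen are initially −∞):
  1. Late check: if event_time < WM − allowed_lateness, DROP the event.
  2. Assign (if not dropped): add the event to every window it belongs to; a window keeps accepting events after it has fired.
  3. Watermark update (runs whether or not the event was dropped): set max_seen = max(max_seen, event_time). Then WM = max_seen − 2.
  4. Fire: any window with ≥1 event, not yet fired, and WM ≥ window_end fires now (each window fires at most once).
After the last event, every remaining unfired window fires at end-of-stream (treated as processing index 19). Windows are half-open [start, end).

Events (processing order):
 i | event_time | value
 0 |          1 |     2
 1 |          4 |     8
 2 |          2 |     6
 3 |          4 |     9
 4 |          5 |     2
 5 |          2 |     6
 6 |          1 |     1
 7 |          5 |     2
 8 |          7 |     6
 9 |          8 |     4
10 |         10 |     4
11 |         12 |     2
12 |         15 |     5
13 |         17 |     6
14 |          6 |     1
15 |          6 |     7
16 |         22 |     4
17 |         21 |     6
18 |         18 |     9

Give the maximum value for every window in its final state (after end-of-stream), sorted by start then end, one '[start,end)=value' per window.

[0,5)=9 [5,10)=6 [10,15)=4 [15,20)=6 [20,25)=6

i=0 t=1 v=2: → [0,5); WM=-1
i=1 t=4 v=8: → [0,5); WM=2
i=2 t=2 v=6: → [0,5); WM=2
i=3 t=4 v=9: → [0,5); WM=2
i=4 t=5 v=2: → [5,10); WM=3
i=5 t=2 v=6: DROP (t<3-0); WM=3
i=6 t=1 v=1: DROP (t<3-0); WM=3
i=7 t=5 v=2: → [5,10); WM=3
i=8 t=7 v=6: → [5,10); WM=5; [0,5) fires=9
i=9 t=8 v=4: → [5,10); WM=6
i=10 t=10 v=4: → [10,15); WM=8
i=11 t=12 v=2: → [10,15); WM=10; [5,10) fires=6
i=12 t=15 v=5: → [15,20); WM=13
i=13 t=17 v=6: → [15,20); WM=15; [10,15) fires=4
i=14 t=6 v=1: DROP (t<15-0); WM=15
i=15 t=6 v=7: DROP (t<15-0); WM=15
i=16 t=22 v=4: → [20,25); WM=20; [15,20) fires=6
i=17 t=21 v=6: → [20,25); WM=20
i=18 t=18 v=9: DROP (t<20-0); WM=20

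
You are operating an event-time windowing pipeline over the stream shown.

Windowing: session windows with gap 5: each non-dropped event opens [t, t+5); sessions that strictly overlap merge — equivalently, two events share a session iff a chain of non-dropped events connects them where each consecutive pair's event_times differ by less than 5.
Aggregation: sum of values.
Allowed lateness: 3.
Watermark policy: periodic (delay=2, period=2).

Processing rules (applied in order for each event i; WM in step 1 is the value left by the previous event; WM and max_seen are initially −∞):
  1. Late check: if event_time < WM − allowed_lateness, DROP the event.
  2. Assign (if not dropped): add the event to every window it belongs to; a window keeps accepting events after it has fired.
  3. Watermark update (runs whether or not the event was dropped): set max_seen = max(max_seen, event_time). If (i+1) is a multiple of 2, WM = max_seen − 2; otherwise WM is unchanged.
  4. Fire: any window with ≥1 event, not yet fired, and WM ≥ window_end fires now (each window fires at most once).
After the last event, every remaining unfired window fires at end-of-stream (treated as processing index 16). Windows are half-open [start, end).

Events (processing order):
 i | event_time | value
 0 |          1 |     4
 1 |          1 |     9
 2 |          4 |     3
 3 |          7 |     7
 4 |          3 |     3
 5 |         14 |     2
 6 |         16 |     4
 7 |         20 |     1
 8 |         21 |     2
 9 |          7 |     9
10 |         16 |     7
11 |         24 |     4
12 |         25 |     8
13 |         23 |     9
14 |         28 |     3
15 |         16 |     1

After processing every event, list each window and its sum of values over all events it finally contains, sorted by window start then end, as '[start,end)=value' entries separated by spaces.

[1,12)=26 [14,33)=40

i=0 t=1 v=4: → [1,6); WM=−∞
i=1 t=1 v=9: → [1,6); WM=-1
i=2 t=4 v=3: → [1,9); WM=-1
i=3 t=7 v=7: → [1,12); WM=5
i=4 t=3 v=3: → [1,12); WM=5
i=5 t=14 v=2: → [14,19); WM=12
i=6 t=16 v=4: → [14,21); WM=12
i=7 t=20 v=1: → [14,25); WM=18
i=8 t=21 v=2: → [14,26); WM=18
i=9 t=7 v=9: DROP (t<18-3); WM=19
i=10 t=16 v=7: → [14,26); WM=19
i=11 t=24 v=4: → [14,29); WM=22
i=12 t=25 v=8: → [14,30); WM=22
i=13 t=23 v=9: → [14,30); WM=23
i=14 t=28 v=3: → [14,33); WM=23
i=15 t=16 v=1: DROP (t<23-3); WM=26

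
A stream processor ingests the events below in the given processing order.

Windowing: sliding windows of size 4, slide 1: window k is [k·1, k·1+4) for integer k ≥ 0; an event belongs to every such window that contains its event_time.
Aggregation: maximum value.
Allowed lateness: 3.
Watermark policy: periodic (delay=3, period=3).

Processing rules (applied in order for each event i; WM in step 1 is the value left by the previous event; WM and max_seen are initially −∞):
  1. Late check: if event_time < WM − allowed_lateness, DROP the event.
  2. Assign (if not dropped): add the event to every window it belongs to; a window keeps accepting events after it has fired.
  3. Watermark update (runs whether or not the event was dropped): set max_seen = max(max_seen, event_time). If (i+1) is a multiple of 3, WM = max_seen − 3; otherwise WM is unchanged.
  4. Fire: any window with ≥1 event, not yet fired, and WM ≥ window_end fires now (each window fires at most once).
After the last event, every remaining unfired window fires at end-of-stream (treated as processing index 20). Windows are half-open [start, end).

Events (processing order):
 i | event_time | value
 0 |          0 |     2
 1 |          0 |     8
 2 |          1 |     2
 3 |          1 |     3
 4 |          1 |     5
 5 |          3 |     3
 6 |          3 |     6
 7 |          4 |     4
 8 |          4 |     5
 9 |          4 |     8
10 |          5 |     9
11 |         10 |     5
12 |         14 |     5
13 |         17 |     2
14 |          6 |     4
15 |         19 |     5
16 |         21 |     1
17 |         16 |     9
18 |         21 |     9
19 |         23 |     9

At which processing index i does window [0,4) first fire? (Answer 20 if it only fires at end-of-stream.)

i=0 t=0 v=2: → [0,4); WM=−∞
i=1 t=0 v=8: → [0,4); WM=−∞
i=2 t=1 v=2: → [1,5),[0,4); WM=-2
i=3 t=1 v=3: → [1,5),[0,4); WM=-2
i=4 t=1 v=5: → [1,5),[0,4); WM=-2
i=5 t=3 v=3: → [3,7),[2,6),[1,5),[0,4); WM=0
i=6 t=3 v=6: → [3,7),[2,6),[1,5),[0,4); WM=0
i=7 t=4 v=4: → [4,8),[3,7),[2,6),[1,5); WM=0
i=8 t=4 v=5: → [4,8),[3,7),[2,6),[1,5); WM=1
i=9 t=4 v=8: → [4,8),[3,7),[2,6),[1,5); WM=1
i=10 t=5 v=9: → [5,9),[4,8),[3,7),[2,6); WM=1
i=11 t=10 v=5: → [10,14),[9,13),[8,12),[7,11); WM=7; [0,4) fires=8 [1,5) fires=8 [2,6) fires=9 [3,7) fires=9
i=12 t=14 v=5: → [14,18),[13,17),[12,16),[11,15); WM=7
i=13 t=17 v=2: → [17,21),[16,20),[15,19),[14,18); WM=7
i=14 t=6 v=4: → [6,10),[5,9),[4,8),[3,7); WM=14; [4,8) fires=9 [5,9) fires=9 [6,10) fires=4 [7,11) fires=5 [8,12) fires=5 [9,13) fires=5 [10,14) fires=5
i=15 t=19 v=5: → [19,23),[18,22),[17,21),[16,20); WM=14
i=16 t=21 v=1: → [21,25),[20,24),[19,23),[18,22); WM=14
i=17 t=16 v=9: → [16,20),[15,19),[14,18),[13,17); WM=18; [11,15) fires=5 [12,16) fires=5 [13,17) fires=9 [14,18) fires=9
i=18 t=21 v=9: → [21,25),[20,24),[19,23),[18,22); WM=18
i=19 t=23 v=9: → [23,27),[22,26),[21,25),[20,24); WM=18

11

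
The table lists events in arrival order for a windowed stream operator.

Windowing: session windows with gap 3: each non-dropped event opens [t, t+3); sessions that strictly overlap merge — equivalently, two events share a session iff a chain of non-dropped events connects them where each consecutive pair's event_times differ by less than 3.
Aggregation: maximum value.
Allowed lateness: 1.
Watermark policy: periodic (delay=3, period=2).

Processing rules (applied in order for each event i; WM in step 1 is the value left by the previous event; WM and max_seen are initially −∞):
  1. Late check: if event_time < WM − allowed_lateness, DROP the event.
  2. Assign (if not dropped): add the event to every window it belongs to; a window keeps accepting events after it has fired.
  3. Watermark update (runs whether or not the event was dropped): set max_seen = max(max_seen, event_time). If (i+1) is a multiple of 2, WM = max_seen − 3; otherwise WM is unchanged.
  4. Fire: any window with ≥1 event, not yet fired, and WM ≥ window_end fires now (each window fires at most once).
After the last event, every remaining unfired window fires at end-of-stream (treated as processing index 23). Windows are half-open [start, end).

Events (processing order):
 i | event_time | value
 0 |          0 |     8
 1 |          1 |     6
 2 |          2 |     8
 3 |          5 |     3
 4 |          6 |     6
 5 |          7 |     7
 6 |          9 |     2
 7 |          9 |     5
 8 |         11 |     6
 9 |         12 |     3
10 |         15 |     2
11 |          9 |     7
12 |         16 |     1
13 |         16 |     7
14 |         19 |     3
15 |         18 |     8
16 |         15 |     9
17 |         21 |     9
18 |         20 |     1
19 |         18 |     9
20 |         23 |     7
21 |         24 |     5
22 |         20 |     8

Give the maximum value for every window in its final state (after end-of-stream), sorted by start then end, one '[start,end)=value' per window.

i=0 t=0 v=8: → [0,3); WM=−∞
i=1 t=1 v=6: → [0,4); WM=-2
i=2 t=2 v=8: → [0,5); WM=-2
i=3 t=5 v=3: → [5,8); WM=2
i=4 t=6 v=6: → [5,9); WM=2
i=5 t=7 v=7: → [5,10); WM=4
i=6 t=9 v=2: → [5,12); WM=4
i=7 t=9 v=5: → [5,12); WM=6
i=8 t=11 v=6: → [5,14); WM=6
i=9 t=12 v=3: → [5,15); WM=9
i=10 t=15 v=2: → [15,18); WM=9
i=11 t=9 v=7: → [5,15); WM=12
i=12 t=16 v=1: → [15,19); WM=12
i=13 t=16 v=7: → [15,19); WM=13
i=14 t=19 v=3: → [19,22); WM=13
i=15 t=18 v=8: → [15,22); WM=16
i=16 t=15 v=9: → [15,22); WM=16
i=17 t=21 v=9: → [15,24); WM=18
i=18 t=20 v=1: → [15,24); WM=18
i=19 t=18 v=9: → [15,24); WM=18
i=20 t=23 v=7: → [15,26); WM=18
i=21 t=24 v=5: → [15,27); WM=21
i=22 t=20 v=8: → [15,27); WM=21

[0,5)=8 [5,15)=7 [15,27)=9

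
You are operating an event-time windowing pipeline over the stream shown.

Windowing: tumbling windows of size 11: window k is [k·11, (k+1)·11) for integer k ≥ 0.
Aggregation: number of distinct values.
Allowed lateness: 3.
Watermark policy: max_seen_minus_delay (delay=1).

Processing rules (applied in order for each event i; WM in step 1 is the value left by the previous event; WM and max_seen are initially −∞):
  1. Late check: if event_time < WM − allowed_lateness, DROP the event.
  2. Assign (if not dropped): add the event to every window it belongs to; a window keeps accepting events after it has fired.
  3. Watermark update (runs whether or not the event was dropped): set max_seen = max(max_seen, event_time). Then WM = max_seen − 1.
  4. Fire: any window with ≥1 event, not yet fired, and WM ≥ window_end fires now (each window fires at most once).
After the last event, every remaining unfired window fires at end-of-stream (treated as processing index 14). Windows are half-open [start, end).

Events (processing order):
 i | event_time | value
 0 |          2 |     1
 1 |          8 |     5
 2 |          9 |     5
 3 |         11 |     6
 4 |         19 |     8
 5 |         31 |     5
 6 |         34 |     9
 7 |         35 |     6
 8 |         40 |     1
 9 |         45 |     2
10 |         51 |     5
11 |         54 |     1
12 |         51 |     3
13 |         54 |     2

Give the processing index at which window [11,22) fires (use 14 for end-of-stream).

5

i=0 t=2 v=1: → [0,11); WM=1
i=1 t=8 v=5: → [0,11); WM=7
i=2 t=9 v=5: → [0,11); WM=8
i=3 t=11 v=6: → [11,22); WM=10
i=4 t=19 v=8: → [11,22); WM=18; [0,11) fires=2
i=5 t=31 v=5: → [22,33); WM=30; [11,22) fires=2
i=6 t=34 v=9: → [33,44); WM=33; [22,33) fires=1
i=7 t=35 v=6: → [33,44); WM=34
i=8 t=40 v=1: → [33,44); WM=39
i=9 t=45 v=2: → [44,55); WM=44; [33,44) fires=3
i=10 t=51 v=5: → [44,55); WM=50
i=11 t=54 v=1: → [44,55); WM=53
i=12 t=51 v=3: → [44,55); WM=53
i=13 t=54 v=2: → [44,55); WM=53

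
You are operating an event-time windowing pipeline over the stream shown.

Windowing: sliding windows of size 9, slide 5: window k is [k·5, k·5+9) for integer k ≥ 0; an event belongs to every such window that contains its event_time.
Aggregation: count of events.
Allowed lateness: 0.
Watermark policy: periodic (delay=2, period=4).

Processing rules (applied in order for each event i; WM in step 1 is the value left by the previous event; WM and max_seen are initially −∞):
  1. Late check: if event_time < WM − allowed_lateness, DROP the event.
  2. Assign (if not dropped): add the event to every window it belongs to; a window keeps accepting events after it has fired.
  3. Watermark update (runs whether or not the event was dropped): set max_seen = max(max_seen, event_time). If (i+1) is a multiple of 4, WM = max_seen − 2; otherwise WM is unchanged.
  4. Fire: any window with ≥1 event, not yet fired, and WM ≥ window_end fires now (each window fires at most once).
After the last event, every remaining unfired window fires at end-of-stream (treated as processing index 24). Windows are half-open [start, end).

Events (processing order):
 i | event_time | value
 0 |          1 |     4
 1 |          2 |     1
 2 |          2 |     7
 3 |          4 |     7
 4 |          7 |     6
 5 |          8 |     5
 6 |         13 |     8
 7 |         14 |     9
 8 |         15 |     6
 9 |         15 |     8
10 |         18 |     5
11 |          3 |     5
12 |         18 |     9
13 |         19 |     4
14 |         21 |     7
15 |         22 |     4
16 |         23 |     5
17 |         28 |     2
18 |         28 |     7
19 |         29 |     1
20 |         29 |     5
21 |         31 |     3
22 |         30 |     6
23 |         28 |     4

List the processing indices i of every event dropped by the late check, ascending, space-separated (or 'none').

11

i=0 t=1 v=4: → [0,9); WM=−∞
i=1 t=2 v=1: → [0,9); WM=−∞
i=2 t=2 v=7: → [0,9); WM=−∞
i=3 t=4 v=7: → [0,9); WM=2
i=4 t=7 v=6: → [5,14),[0,9); WM=2
i=5 t=8 v=5: → [5,14),[0,9); WM=2
i=6 t=13 v=8: → [10,19),[5,14); WM=2
i=7 t=14 v=9: → [10,19); WM=12; [0,9) fires=6
i=8 t=15 v=6: → [15,24),[10,19); WM=12
i=9 t=15 v=8: → [15,24),[10,19); WM=12
i=10 t=18 v=5: → [15,24),[10,19); WM=12
i=11 t=3 v=5: DROP (t<12-0); WM=16; [5,14) fires=3
i=12 t=18 v=9: → [15,24),[10,19); WM=16
i=13 t=19 v=4: → [15,24); WM=16
i=14 t=21 v=7: → [20,29),[15,24); WM=16
i=15 t=22 v=4: → [20,29),[15,24); WM=20; [10,19) fires=6
i=16 t=23 v=5: → [20,29),[15,24); WM=20
i=17 t=28 v=2: → [25,34),[20,29); WM=20
i=18 t=28 v=7: → [25,34),[20,29); WM=20
i=19 t=29 v=1: → [25,34); WM=27; [15,24) fires=8
i=20 t=29 v=5: → [25,34); WM=27
i=21 t=31 v=3: → [30,39),[25,34); WM=27
i=22 t=30 v=6: → [30,39),[25,34); WM=27
i=23 t=28 v=4: → [25,34),[20,29); WM=29; [20,29) fires=6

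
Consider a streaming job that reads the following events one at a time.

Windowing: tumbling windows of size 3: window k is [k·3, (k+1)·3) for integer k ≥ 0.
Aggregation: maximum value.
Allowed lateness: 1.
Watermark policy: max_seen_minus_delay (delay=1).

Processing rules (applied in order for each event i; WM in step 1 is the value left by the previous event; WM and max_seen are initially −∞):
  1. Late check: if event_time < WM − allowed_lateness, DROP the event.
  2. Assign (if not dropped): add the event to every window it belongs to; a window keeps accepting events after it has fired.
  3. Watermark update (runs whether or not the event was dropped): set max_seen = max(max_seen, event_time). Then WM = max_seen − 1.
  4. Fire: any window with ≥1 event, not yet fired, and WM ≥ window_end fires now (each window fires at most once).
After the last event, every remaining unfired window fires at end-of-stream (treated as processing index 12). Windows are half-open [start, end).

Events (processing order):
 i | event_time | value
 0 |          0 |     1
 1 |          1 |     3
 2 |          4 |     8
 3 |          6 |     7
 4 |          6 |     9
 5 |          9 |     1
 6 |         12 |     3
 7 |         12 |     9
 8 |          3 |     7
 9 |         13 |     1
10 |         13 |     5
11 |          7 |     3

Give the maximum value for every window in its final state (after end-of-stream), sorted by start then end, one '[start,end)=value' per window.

[0,3)=3 [3,6)=8 [6,9)=9 [9,12)=1 [12,15)=9

i=0 t=0 v=1: → [0,3); WM=-1
i=1 t=1 v=3: → [0,3); WM=0
i=2 t=4 v=8: → [3,6); WM=3; [0,3) fires=3
i=3 t=6 v=7: → [6,9); WM=5
i=4 t=6 v=9: → [6,9); WM=5
i=5 t=9 v=1: → [9,12); WM=8; [3,6) fires=8
i=6 t=12 v=3: → [12,15); WM=11; [6,9) fires=9
i=7 t=12 v=9: → [12,15); WM=11
i=8 t=3 v=7: DROP (t<11-1); WM=11
i=9 t=13 v=1: → [12,15); WM=12; [9,12) fires=1
i=10 t=13 v=5: → [12,15); WM=12
i=11 t=7 v=3: DROP (t<12-1); WM=12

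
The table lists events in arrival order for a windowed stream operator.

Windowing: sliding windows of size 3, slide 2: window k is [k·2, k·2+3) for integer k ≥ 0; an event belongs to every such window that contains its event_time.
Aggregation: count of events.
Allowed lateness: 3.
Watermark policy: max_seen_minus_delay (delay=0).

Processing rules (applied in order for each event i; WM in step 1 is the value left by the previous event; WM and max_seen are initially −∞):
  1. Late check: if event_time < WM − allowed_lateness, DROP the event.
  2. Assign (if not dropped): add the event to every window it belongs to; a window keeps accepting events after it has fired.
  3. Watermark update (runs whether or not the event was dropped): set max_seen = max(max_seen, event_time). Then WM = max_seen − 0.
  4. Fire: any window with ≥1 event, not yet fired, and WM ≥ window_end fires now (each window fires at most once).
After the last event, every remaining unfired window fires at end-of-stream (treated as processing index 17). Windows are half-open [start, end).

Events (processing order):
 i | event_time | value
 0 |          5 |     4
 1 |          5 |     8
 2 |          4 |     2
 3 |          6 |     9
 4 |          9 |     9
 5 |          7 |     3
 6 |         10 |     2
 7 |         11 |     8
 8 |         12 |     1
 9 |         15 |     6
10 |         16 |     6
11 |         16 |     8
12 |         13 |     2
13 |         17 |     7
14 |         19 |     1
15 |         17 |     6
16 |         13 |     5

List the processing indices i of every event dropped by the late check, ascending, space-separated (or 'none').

16

i=0 t=5 v=4: → [4,7); WM=5
i=1 t=5 v=8: → [4,7); WM=5
i=2 t=4 v=2: → [4,7),[2,5); WM=5; [2,5) fires=1
i=3 t=6 v=9: → [6,9),[4,7); WM=6
i=4 t=9 v=9: → [8,11); WM=9; [4,7) fires=4 [6,9) fires=1
i=5 t=7 v=3: → [6,9); WM=9
i=6 t=10 v=2: → [10,13),[8,11); WM=10
i=7 t=11 v=8: → [10,13); WM=11; [8,11) fires=2
i=8 t=12 v=1: → [12,15),[10,13); WM=12
i=9 t=15 v=6: → [14,17); WM=15; [10,13) fires=3 [12,15) fires=1
i=10 t=16 v=6: → [16,19),[14,17); WM=16
i=11 t=16 v=8: → [16,19),[14,17); WM=16
i=12 t=13 v=2: → [12,15); WM=16
i=13 t=17 v=7: → [16,19); WM=17; [14,17) fires=3
i=14 t=19 v=1: → [18,21); WM=19; [16,19) fires=3
i=15 t=17 v=6: → [16,19); WM=19
i=16 t=13 v=5: DROP (t<19-3); WM=19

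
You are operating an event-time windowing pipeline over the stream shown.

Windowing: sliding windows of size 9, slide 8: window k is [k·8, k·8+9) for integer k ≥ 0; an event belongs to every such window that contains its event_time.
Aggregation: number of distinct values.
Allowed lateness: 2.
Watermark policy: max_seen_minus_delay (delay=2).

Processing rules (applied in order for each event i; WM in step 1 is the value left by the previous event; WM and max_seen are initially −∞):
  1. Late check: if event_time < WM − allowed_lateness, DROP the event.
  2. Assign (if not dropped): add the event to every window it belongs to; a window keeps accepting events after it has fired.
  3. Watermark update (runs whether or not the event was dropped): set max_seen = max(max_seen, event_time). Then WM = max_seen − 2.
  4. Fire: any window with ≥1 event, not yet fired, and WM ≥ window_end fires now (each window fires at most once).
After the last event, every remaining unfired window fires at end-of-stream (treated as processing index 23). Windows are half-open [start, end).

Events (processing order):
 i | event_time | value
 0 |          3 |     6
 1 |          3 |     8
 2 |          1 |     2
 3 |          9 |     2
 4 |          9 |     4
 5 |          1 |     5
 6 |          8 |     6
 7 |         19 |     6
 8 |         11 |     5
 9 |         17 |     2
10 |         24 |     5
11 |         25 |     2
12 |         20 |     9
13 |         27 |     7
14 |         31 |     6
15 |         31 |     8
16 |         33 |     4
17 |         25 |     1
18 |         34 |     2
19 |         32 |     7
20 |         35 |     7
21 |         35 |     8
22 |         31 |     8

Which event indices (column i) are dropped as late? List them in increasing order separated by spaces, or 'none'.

i=0 t=3 v=6: → [0,9); WM=1
i=1 t=3 v=8: → [0,9); WM=1
i=2 t=1 v=2: → [0,9); WM=1
i=3 t=9 v=2: → [8,17); WM=7
i=4 t=9 v=4: → [8,17); WM=7
i=5 t=1 v=5: DROP (t<7-2); WM=7
i=6 t=8 v=6: → [8,17),[0,9); WM=7
i=7 t=19 v=6: → [16,25); WM=17; [0,9) fires=3 [8,17) fires=3
i=8 t=11 v=5: DROP (t<17-2); WM=17
i=9 t=17 v=2: → [16,25); WM=17
i=10 t=24 v=5: → [24,33),[16,25); WM=22
i=11 t=25 v=2: → [24,33); WM=23
i=12 t=20 v=9: DROP (t<23-2); WM=23
i=13 t=27 v=7: → [24,33); WM=25; [16,25) fires=3
i=14 t=31 v=6: → [24,33); WM=29
i=15 t=31 v=8: → [24,33); WM=29
i=16 t=33 v=4: → [32,41); WM=31
i=17 t=25 v=1: DROP (t<31-2); WM=31
i=18 t=34 v=2: → [32,41); WM=32
i=19 t=32 v=7: → [32,41),[24,33); WM=32
i=20 t=35 v=7: → [32,41); WM=33; [24,33) fires=5
i=21 t=35 v=8: → [32,41); WM=33
i=22 t=31 v=8: → [24,33); WM=33

5 8 12 17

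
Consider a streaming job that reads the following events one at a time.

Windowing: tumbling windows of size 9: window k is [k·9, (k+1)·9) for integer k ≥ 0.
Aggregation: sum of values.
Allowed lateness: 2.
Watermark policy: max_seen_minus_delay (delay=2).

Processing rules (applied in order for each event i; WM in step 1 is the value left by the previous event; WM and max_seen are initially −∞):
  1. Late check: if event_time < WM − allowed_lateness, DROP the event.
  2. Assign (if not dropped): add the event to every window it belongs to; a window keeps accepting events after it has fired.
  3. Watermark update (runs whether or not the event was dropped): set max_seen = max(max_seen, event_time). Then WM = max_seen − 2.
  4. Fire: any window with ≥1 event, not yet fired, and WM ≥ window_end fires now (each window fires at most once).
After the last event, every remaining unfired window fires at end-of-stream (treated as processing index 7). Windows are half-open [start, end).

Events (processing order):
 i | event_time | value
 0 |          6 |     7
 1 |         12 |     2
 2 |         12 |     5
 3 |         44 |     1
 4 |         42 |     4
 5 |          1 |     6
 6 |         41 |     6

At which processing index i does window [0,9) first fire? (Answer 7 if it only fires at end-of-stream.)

1

i=0 t=6 v=7: → [0,9); WM=4
i=1 t=12 v=2: → [9,18); WM=10; [0,9) fires=7
i=2 t=12 v=5: → [9,18); WM=10
i=3 t=44 v=1: → [36,45); WM=42; [9,18) fires=7
i=4 t=42 v=4: → [36,45); WM=42
i=5 t=1 v=6: DROP (t<42-2); WM=42
i=6 t=41 v=6: → [36,45); WM=42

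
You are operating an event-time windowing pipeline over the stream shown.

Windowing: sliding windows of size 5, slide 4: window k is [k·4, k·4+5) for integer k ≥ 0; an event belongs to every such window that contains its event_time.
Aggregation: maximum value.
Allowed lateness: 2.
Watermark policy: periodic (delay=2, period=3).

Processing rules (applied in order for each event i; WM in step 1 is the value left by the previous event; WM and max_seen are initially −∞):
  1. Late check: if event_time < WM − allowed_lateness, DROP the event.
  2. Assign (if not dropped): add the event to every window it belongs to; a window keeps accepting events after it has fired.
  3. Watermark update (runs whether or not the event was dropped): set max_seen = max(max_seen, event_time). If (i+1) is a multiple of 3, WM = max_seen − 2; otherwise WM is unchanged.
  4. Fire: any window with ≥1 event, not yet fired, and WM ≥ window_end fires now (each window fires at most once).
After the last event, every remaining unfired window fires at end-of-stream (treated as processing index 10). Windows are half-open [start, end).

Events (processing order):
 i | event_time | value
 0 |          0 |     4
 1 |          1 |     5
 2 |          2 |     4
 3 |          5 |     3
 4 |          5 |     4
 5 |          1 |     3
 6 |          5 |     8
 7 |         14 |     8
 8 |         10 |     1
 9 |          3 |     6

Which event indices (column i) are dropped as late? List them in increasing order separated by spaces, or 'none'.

i=0 t=0 v=4: → [0,5); WM=−∞
i=1 t=1 v=5: → [0,5); WM=−∞
i=2 t=2 v=4: → [0,5); WM=0
i=3 t=5 v=3: → [4,9); WM=0
i=4 t=5 v=4: → [4,9); WM=0
i=5 t=1 v=3: → [0,5); WM=3
i=6 t=5 v=8: → [4,9); WM=3
i=7 t=14 v=8: → [12,17); WM=3
i=8 t=10 v=1: → [8,13); WM=12; [0,5) fires=5 [4,9) fires=8
i=9 t=3 v=6: DROP (t<12-2); WM=12

9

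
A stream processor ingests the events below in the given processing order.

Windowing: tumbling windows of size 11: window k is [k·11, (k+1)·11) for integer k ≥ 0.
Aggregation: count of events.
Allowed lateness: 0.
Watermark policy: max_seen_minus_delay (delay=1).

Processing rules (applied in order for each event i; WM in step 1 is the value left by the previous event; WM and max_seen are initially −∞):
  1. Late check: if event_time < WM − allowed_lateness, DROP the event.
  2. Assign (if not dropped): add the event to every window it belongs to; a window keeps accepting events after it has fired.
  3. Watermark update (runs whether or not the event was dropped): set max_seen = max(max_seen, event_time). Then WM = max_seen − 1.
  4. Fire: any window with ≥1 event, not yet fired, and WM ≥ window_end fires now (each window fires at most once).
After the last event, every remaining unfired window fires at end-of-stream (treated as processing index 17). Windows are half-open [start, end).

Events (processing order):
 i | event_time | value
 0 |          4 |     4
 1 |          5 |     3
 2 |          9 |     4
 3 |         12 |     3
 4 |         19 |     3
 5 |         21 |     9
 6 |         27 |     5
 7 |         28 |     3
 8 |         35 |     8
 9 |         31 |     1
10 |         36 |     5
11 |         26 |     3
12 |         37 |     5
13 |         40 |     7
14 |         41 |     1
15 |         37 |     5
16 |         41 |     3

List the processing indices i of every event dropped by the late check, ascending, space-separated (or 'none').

i=0 t=4 v=4: → [0,11); WM=3
i=1 t=5 v=3: → [0,11); WM=4
i=2 t=9 v=4: → [0,11); WM=8
i=3 t=12 v=3: → [11,22); WM=11; [0,11) fires=3
i=4 t=19 v=3: → [11,22); WM=18
i=5 t=21 v=9: → [11,22); WM=20
i=6 t=27 v=5: → [22,33); WM=26; [11,22) fires=3
i=7 t=28 v=3: → [22,33); WM=27
i=8 t=35 v=8: → [33,44); WM=34; [22,33) fires=2
i=9 t=31 v=1: DROP (t<34-0); WM=34
i=10 t=36 v=5: → [33,44); WM=35
i=11 t=26 v=3: DROP (t<35-0); WM=35
i=12 t=37 v=5: → [33,44); WM=36
i=13 t=40 v=7: → [33,44); WM=39
i=14 t=41 v=1: → [33,44); WM=40
i=15 t=37 v=5: DROP (t<40-0); WM=40
i=16 t=41 v=3: → [33,44); WM=40

9 11 15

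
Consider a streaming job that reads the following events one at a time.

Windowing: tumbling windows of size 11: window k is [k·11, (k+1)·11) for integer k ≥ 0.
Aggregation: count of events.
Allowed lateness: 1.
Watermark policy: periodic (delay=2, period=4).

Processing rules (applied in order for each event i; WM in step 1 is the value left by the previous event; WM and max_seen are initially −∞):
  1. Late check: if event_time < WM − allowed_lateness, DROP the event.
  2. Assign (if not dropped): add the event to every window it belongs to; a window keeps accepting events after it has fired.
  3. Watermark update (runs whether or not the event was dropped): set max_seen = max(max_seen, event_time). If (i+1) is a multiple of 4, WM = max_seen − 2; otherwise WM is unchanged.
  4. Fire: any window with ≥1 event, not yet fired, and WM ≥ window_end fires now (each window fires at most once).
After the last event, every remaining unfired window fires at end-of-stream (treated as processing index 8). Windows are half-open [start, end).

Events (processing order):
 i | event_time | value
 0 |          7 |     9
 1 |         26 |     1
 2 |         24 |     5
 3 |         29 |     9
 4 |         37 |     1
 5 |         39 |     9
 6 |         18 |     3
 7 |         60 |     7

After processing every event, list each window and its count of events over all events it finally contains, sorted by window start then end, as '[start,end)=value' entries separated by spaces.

[0,11)=1 [22,33)=3 [33,44)=2 [55,66)=1

i=0 t=7 v=9: → [0,11); WM=−∞
i=1 t=26 v=1: → [22,33); WM=−∞
i=2 t=24 v=5: → [22,33); WM=−∞
i=3 t=29 v=9: → [22,33); WM=27; [0,11) fires=1
i=4 t=37 v=1: → [33,44); WM=27
i=5 t=39 v=9: → [33,44); WM=27
i=6 t=18 v=3: DROP (t<27-1); WM=27
i=7 t=60 v=7: → [55,66); WM=58; [22,33) fires=3 [33,44) fires=2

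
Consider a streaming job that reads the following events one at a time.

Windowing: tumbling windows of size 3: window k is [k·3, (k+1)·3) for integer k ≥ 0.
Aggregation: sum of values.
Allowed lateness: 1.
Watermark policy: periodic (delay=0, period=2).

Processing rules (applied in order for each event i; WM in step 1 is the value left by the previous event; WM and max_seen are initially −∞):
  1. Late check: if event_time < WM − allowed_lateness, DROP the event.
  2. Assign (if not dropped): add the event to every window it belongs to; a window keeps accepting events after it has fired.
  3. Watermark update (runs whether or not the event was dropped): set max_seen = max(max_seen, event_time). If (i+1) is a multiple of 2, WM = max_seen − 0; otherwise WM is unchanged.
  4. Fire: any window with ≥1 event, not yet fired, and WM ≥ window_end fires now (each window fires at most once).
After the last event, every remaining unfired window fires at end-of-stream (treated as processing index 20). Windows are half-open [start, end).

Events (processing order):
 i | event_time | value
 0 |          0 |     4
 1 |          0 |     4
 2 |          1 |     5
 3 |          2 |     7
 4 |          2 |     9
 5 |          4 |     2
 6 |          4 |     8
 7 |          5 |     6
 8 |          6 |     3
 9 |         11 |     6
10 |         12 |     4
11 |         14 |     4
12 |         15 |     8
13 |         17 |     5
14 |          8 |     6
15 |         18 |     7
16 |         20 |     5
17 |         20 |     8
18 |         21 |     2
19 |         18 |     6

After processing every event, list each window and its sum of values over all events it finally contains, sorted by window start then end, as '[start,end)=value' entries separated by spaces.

i=0 t=0 v=4: → [0,3); WM=−∞
i=1 t=0 v=4: → [0,3); WM=0
i=2 t=1 v=5: → [0,3); WM=0
i=3 t=2 v=7: → [0,3); WM=2
i=4 t=2 v=9: → [0,3); WM=2
i=5 t=4 v=2: → [3,6); WM=4; [0,3) fires=29
i=6 t=4 v=8: → [3,6); WM=4
i=7 t=5 v=6: → [3,6); WM=5
i=8 t=6 v=3: → [6,9); WM=5
i=9 t=11 v=6: → [9,12); WM=11; [3,6) fires=16 [6,9) fires=3
i=10 t=12 v=4: → [12,15); WM=11
i=11 t=14 v=4: → [12,15); WM=14; [9,12) fires=6
i=12 t=15 v=8: → [15,18); WM=14
i=13 t=17 v=5: → [15,18); WM=17; [12,15) fires=8
i=14 t=8 v=6: DROP (t<17-1); WM=17
i=15 t=18 v=7: → [18,21); WM=18; [15,18) fires=13
i=16 t=20 v=5: → [18,21); WM=18
i=17 t=20 v=8: → [18,21); WM=20
i=18 t=21 v=2: → [21,24); WM=20
i=19 t=18 v=6: DROP (t<20-1); WM=21; [18,21) fires=20

[0,3)=29 [3,6)=16 [6,9)=3 [9,12)=6 [12,15)=8 [15,18)=13 [18,21)=20 [21,24)=2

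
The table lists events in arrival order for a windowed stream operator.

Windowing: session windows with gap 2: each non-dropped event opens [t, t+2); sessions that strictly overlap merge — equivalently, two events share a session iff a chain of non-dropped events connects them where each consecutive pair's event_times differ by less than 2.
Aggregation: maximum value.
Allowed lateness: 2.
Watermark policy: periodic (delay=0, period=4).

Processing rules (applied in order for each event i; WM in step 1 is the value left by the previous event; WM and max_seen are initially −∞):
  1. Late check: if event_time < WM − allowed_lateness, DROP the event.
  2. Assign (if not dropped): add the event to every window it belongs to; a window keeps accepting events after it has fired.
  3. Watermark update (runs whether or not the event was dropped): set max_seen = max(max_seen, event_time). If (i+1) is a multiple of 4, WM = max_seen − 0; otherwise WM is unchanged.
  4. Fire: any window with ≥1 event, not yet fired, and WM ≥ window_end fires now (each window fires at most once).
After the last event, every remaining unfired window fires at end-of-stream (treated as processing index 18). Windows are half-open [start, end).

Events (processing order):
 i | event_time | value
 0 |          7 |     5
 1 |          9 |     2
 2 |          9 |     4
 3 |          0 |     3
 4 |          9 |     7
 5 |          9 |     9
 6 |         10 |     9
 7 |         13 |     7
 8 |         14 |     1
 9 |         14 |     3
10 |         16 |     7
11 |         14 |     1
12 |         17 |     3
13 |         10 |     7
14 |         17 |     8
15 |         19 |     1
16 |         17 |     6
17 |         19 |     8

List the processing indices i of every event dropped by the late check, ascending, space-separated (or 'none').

13

i=0 t=7 v=5: → [7,9); WM=−∞
i=1 t=9 v=2: → [9,11); WM=−∞
i=2 t=9 v=4: → [9,11); WM=−∞
i=3 t=0 v=3: → [0,2); WM=9
i=4 t=9 v=7: → [9,11); WM=9
i=5 t=9 v=9: → [9,11); WM=9
i=6 t=10 v=9: → [9,12); WM=9
i=7 t=13 v=7: → [13,15); WM=13
i=8 t=14 v=1: → [13,16); WM=13
i=9 t=14 v=3: → [13,16); WM=13
i=10 t=16 v=7: → [16,18); WM=13
i=11 t=14 v=1: → [13,16); WM=16
i=12 t=17 v=3: → [16,19); WM=16
i=13 t=10 v=7: DROP (t<16-2); WM=16
i=14 t=17 v=8: → [16,19); WM=16
i=15 t=19 v=1: → [19,21); WM=19
i=16 t=17 v=6: → [16,19); WM=19
i=17 t=19 v=8: → [19,21); WM=19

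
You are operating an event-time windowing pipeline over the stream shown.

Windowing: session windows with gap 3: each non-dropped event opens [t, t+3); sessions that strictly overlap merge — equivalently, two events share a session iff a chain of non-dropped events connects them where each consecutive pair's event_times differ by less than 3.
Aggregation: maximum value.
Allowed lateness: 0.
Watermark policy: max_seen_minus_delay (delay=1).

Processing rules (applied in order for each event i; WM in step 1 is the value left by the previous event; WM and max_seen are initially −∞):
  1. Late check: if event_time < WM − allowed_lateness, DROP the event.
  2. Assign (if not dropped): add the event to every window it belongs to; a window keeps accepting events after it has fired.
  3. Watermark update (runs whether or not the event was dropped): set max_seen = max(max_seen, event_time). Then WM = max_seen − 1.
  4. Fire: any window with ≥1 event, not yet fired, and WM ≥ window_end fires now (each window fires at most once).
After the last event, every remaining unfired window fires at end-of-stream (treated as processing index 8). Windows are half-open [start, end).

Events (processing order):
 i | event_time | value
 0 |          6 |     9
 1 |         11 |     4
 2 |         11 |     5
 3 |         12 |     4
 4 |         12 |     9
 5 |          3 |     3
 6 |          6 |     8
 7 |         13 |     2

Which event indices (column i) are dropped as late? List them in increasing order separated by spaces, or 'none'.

5 6

i=0 t=6 v=9: → [6,9); WM=5
i=1 t=11 v=4: → [11,14); WM=10
i=2 t=11 v=5: → [11,14); WM=10
i=3 t=12 v=4: → [11,15); WM=11
i=4 t=12 v=9: → [11,15); WM=11
i=5 t=3 v=3: DROP (t<11-0); WM=11
i=6 t=6 v=8: DROP (t<11-0); WM=11
i=7 t=13 v=2: → [11,16); WM=12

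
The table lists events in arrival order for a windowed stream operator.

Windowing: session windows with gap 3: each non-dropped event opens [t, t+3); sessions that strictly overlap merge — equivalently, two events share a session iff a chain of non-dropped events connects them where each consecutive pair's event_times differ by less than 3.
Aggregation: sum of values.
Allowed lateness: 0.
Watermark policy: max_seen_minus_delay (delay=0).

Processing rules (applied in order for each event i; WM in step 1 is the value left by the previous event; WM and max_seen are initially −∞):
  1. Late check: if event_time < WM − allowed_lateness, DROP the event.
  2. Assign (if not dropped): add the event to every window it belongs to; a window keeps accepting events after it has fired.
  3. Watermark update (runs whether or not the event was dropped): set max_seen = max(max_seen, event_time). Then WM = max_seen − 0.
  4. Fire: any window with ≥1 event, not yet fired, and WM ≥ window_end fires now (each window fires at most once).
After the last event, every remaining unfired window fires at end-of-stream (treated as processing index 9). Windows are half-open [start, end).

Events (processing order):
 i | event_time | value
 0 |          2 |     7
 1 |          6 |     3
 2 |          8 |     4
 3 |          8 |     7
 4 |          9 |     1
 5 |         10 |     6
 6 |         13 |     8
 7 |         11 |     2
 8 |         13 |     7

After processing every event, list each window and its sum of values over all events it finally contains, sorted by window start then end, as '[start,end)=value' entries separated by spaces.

[2,5)=7 [6,13)=21 [13,16)=15

i=0 t=2 v=7: → [2,5); WM=2
i=1 t=6 v=3: → [6,9); WM=6
i=2 t=8 v=4: → [6,11); WM=8
i=3 t=8 v=7: → [6,11); WM=8
i=4 t=9 v=1: → [6,12); WM=9
i=5 t=10 v=6: → [6,13); WM=10
i=6 t=13 v=8: → [13,16); WM=13
i=7 t=11 v=2: DROP (t<13-0); WM=13
i=8 t=13 v=7: → [13,16); WM=13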